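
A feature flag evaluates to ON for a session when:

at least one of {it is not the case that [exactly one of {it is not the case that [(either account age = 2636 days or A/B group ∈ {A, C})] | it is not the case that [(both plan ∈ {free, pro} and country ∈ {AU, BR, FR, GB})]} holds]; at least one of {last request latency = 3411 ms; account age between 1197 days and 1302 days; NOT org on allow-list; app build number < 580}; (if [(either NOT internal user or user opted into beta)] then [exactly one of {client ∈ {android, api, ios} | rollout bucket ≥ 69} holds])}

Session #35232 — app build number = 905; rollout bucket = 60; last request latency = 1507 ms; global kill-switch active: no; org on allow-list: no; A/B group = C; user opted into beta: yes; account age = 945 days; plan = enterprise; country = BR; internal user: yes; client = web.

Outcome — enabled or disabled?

Atomic conditions:
  account age = 2636 days: 945 == 2636 is false
  A/B group ∈ {A, C}: C is in the set → true
  plan ∈ {free, pro}: enterprise is not in the set → false
  country ∈ {AU, BR, FR, GB}: BR is in the set → true
  last request latency = 3411 ms: 1507 == 3411 is false
  account age between 1197 days and 1302 days: 945 in [1197, 1302] is false
  NOT org on allow-list: no → true
  app build number < 580: 905 < 580 is false
  NOT internal user: yes → false
  user opted into beta: yes → true
  client ∈ {android, api, ios}: web is not in the set → false
  rollout bucket ≥ 69: 60 ≥ 69 is false
Combine:
[1.1.1.1] false OR true = true
[1.1.1] NOT true = false
[1.1.2.1] false AND true = false
[1.1.2] NOT false = true
[1.1] exactly-one(false, true) = true
[1] NOT true = false
[2] false OR false OR true OR false = true
[3.1] false OR true = true
[3.2] exactly-one(false, false) = false
[3] true → false = false
[root] false OR true OR false = true
Overall: true → enabled

Enabled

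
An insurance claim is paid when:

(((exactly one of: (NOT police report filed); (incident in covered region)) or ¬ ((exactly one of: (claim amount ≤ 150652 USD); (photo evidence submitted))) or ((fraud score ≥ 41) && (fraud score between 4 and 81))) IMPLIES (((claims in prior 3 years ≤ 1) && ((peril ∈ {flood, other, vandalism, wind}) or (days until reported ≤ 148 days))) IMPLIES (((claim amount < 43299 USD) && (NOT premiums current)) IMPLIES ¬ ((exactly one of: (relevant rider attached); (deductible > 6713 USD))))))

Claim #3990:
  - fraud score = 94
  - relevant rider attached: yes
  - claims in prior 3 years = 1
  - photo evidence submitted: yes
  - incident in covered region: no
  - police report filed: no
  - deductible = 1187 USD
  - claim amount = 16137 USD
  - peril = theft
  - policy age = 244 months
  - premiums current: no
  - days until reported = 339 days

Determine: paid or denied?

Atomic conditions:
  NOT police report filed: no → true
  incident in covered region: no → false
  claim amount ≤ 150652 USD: 16137 ≤ 150652 is true
  photo evidence submitted: yes → true
  fraud score ≥ 41: 94 ≥ 41 is true
  fraud score between 4 and 81: 94 in [4, 81] is false
  claims in prior 3 years ≤ 1: 1 ≤ 1 is true
  peril ∈ {flood, other, vandalism, wind}: theft is not in the set → false
  days until reported ≤ 148 days: 339 ≤ 148 is false
  claim amount < 43299 USD: 16137 < 43299 is true
  NOT premiums current: no → true
  relevant rider attached: yes → true
  deductible > 6713 USD: 1187 > 6713 is false
Combine:
[1.1] exactly-one(true, false) = true
[1.2.1] exactly-one(true, true) = false
[1.2] NOT false = true
[1.3] true AND false = false
[1] true OR true OR false = true
[2.1.2] false OR false = false
[2.1] true AND false = false
[2.2.1] true AND true = true
[2.2.2.1] exactly-one(true, false) = true
[2.2.2] NOT true = false
[2.2] true → false = false
[2] false → false (antecedent false ⇒ implication holds) = true
[root] true → true = true
Overall: true → paid

Paid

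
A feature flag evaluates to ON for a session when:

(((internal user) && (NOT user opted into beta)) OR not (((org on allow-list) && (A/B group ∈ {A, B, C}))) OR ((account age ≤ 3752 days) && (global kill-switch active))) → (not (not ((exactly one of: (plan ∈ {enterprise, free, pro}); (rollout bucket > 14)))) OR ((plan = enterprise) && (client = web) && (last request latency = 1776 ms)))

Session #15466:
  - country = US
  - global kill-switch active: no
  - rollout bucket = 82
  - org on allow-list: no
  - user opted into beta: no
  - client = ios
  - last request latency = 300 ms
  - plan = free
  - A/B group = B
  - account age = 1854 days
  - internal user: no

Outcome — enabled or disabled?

Disabled

Atomic conditions:
  internal user: no → false
  NOT user opted into beta: no → true
  org on allow-list: no → false
  A/B group ∈ {A, B, C}: B is in the set → true
  account age ≤ 3752 days: 1854 ≤ 3752 is true
  global kill-switch active: no → false
  plan ∈ {enterprise, free, pro}: free is in the set → true
  rollout bucket > 14: 82 > 14 is true
  plan = enterprise: free == enterprise is false
  client = web: ios == web is false
  last request latency = 1776 ms: 300 == 1776 is false
Combine:
[1.1] false AND true = false
[1.2.1] false AND true = false
[1.2] NOT false = true
[1.3] true AND false = false
[1] false OR true OR false = true
[2.1.1.1] exactly-one(true, true) = false
[2.1.1] NOT false = true
[2.1] NOT true = false
[2.2] false AND false AND false = false
[2] false OR false = false
[root] true → false = false
Overall: false → disabled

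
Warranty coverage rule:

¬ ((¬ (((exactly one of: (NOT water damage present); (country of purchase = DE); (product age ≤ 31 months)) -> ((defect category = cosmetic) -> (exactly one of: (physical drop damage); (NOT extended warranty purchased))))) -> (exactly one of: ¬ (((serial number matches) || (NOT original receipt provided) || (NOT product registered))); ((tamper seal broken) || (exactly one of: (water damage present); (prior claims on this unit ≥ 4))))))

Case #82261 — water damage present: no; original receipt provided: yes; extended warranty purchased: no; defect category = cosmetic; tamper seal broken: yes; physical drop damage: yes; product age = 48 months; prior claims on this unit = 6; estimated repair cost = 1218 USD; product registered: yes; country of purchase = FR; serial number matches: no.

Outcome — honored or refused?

Atomic conditions:
  NOT water damage present: no → true
  country of purchase = DE: FR == DE is false
  product age ≤ 31 months: 48 ≤ 31 is false
  defect category = cosmetic: cosmetic == cosmetic is true
  physical drop damage: yes → true
  NOT extended warranty purchased: no → true
  serial number matches: no → false
  NOT original receipt provided: yes → false
  NOT product registered: yes → false
  tamper seal broken: yes → true
  water damage present: no → false
  prior claims on this unit ≥ 4: 6 ≥ 4 is true
Combine:
[1.1.1.1] exactly-one(true, false, false) = true
[1.1.1.2.2] exactly-one(true, true) = false
[1.1.1.2] true → false = false
[1.1.1] true → false = false
[1.1] NOT false = true
[1.2.1.1] false OR false OR false = false
[1.2.1] NOT false = true
[1.2.2.2] exactly-one(false, true) = true
[1.2.2] true OR true = true
[1.2] exactly-one(true, true) = false
[1] true → false = false
[root] NOT false = true
Overall: true → honored

Honored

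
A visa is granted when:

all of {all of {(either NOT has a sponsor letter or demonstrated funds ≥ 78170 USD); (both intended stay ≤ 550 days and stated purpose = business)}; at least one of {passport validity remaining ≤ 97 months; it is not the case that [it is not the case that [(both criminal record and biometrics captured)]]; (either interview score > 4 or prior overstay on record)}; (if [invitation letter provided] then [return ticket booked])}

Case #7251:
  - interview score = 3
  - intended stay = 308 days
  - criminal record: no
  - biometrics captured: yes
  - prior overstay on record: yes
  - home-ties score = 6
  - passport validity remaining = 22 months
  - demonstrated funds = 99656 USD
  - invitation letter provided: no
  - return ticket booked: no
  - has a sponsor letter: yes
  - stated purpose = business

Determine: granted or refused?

Granted

Atomic conditions:
  NOT has a sponsor letter: yes → false
  demonstrated funds ≥ 78170 USD: 99656 ≥ 78170 is true
  intended stay ≤ 550 days: 308 ≤ 550 is true
  stated purpose = business: business == business is true
  passport validity remaining ≤ 97 months: 22 ≤ 97 is true
  criminal record: no → false
  biometrics captured: yes → true
  interview score > 4: 3 > 4 is false
  prior overstay on record: yes → true
  invitation letter provided: no → false
  return ticket booked: no → false
Combine:
[1.1] false OR true = true
[1.2] true AND true = true
[1] true AND true = true
[2.2.1.1] false AND true = false
[2.2.1] NOT false = true
[2.2] NOT true = false
[2.3] false OR true = true
[2] true OR false OR true = true
[3] false → false (antecedent false ⇒ implication holds) = true
[root] true AND true AND true = true
Overall: true → granted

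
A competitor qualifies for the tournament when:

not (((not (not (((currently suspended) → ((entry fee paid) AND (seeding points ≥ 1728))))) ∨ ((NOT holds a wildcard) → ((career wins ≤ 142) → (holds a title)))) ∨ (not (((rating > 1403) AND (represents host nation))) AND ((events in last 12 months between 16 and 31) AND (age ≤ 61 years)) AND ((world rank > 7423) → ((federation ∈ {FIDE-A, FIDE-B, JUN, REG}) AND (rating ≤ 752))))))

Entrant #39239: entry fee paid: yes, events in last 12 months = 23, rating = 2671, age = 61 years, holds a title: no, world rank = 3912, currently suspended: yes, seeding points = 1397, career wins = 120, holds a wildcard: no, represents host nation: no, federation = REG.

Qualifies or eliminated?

Eliminated

Atomic conditions:
  currently suspended: yes → true
  entry fee paid: yes → true
  seeding points ≥ 1728: 1397 ≥ 1728 is false
  NOT holds a wildcard: no → true
  career wins ≤ 142: 120 ≤ 142 is true
  holds a title: no → false
  rating > 1403: 2671 > 1403 is true
  represents host nation: no → false
  events in last 12 months between 16 and 31: 23 in [16, 31] is true
  age ≤ 61 years: 61 ≤ 61 is true
  world rank > 7423: 3912 > 7423 is false
  federation ∈ {FIDE-A, FIDE-B, JUN, REG}: REG is in the set → true
  rating ≤ 752: 2671 ≤ 752 is false
Combine:
[1.1.1.1.1.2] true AND false = false
[1.1.1.1.1] true → false = false
[1.1.1.1] NOT false = true
[1.1.1] NOT true = false
[1.1.2.2] true → false = false
[1.1.2] true → false = false
[1.1] false OR false = false
[1.2.1.1] true AND false = false
[1.2.1] NOT false = true
[1.2.2] true AND true = true
[1.2.3.2] true AND false = false
[1.2.3] false → false (antecedent false ⇒ implication holds) = true
[1.2] true AND true AND true = true
[1] false OR true = true
[root] NOT true = false
Overall: false → eliminated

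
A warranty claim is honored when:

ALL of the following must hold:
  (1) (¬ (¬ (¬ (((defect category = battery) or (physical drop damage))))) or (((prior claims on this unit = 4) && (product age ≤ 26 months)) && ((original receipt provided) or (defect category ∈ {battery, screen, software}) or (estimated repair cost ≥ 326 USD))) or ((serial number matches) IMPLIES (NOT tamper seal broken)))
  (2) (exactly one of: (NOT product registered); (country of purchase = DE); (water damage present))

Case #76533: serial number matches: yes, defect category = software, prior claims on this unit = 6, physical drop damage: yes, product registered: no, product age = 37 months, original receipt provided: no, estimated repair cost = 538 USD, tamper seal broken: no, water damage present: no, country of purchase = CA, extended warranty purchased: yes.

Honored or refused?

Honored

Atomic conditions:
  defect category = battery: software == battery is false
  physical drop damage: yes → true
  prior claims on this unit = 4: 6 == 4 is false
  product age ≤ 26 months: 37 ≤ 26 is false
  original receipt provided: no → false
  defect category ∈ {battery, screen, software}: software is in the set → true
  estimated repair cost ≥ 326 USD: 538 ≥ 326 is true
  serial number matches: yes → true
  NOT tamper seal broken: no → true
  NOT product registered: no → true
  country of purchase = DE: CA == DE is false
  water damage present: no → false
Combine:
[1.1.1.1.1] false OR true = true
[1.1.1.1] NOT true = false
[1.1.1] NOT false = true
[1.1] NOT true = false
[1.2.1] false AND false = false
[1.2.2] false OR true OR true = true
[1.2] false AND true = false
[1.3] true → true = true
[1] false OR false OR true = true
[2] exactly-one(true, false, false) = true
[root] true AND true = true
Overall: true → honored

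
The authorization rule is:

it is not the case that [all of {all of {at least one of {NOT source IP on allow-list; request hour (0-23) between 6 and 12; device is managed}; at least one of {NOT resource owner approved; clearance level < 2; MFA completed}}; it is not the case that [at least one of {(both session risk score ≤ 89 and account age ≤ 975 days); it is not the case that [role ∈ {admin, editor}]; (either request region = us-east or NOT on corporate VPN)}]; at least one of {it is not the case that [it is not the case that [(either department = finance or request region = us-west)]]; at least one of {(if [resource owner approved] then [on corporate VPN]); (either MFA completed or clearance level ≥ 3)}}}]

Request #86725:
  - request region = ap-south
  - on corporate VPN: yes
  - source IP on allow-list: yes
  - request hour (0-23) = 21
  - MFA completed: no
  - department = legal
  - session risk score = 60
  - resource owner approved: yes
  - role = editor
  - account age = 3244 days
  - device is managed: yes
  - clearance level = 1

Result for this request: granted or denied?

Atomic conditions:
  NOT source IP on allow-list: yes → false
  request hour (0-23) between 6 and 12: 21 in [6, 12] is false
  device is managed: yes → true
  NOT resource owner approved: yes → false
  clearance level < 2: 1 < 2 is true
  MFA completed: no → false
  session risk score ≤ 89: 60 ≤ 89 is true
  account age ≤ 975 days: 3244 ≤ 975 is false
  role ∈ {admin, editor}: editor is in the set → true
  request region = us-east: ap-south == us-east is false
  NOT on corporate VPN: yes → false
  department = finance: legal == finance is false
  request region = us-west: ap-south == us-west is false
  resource owner approved: yes → true
  on corporate VPN: yes → true
  clearance level ≥ 3: 1 ≥ 3 is false
Combine:
[1.1.1] false OR false OR true = true
[1.1.2] false OR true OR false = true
[1.1] true AND true = true
[1.2.1.1] true AND false = false
[1.2.1.2] NOT true = false
[1.2.1.3] false OR false = false
[1.2.1] false OR false OR false = false
[1.2] NOT false = true
[1.3.1.1.1] false OR false = false
[1.3.1.1] NOT false = true
[1.3.1] NOT true = false
[1.3.2.1] true → true = true
[1.3.2.2] false OR false = false
[1.3.2] true OR false = true
[1.3] false OR true = true
[1] true AND true AND true = true
[root] NOT true = false
Overall: false → denied

Denied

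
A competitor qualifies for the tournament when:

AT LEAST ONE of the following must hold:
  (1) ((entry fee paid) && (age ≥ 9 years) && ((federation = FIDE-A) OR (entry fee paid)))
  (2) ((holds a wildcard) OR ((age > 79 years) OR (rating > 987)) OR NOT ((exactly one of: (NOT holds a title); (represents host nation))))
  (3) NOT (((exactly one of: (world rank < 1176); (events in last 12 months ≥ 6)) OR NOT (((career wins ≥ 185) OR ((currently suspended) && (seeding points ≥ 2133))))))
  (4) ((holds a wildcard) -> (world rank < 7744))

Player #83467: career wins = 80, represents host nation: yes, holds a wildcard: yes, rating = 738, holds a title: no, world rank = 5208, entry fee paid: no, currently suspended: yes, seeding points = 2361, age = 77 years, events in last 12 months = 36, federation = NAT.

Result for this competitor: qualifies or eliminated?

Qualifies

Atomic conditions:
  entry fee paid: no → false
  age ≥ 9 years: 77 ≥ 9 is true
  federation = FIDE-A: NAT == FIDE-A is false
  holds a wildcard: yes → true
  age > 79 years: 77 > 79 is false
  rating > 987: 738 > 987 is false
  NOT holds a title: no → true
  represents host nation: yes → true
  world rank < 1176: 5208 < 1176 is false
  events in last 12 months ≥ 6: 36 ≥ 6 is true
  career wins ≥ 185: 80 ≥ 185 is false
  currently suspended: yes → true
  seeding points ≥ 2133: 2361 ≥ 2133 is true
  world rank < 7744: 5208 < 7744 is true
Combine:
[1.3] false OR false = false
[1] false AND true AND false = false
[2.2] false OR false = false
[2.3.1] exactly-one(true, true) = false
[2.3] NOT false = true
[2] true OR false OR true = true
[3.1.1] exactly-one(false, true) = true
[3.1.2.1.2] true AND true = true
[3.1.2.1] false OR true = true
[3.1.2] NOT true = false
[3.1] true OR false = true
[3] NOT true = false
[4] true → true = true
[root] false OR true OR false OR true = true
Overall: true → qualifies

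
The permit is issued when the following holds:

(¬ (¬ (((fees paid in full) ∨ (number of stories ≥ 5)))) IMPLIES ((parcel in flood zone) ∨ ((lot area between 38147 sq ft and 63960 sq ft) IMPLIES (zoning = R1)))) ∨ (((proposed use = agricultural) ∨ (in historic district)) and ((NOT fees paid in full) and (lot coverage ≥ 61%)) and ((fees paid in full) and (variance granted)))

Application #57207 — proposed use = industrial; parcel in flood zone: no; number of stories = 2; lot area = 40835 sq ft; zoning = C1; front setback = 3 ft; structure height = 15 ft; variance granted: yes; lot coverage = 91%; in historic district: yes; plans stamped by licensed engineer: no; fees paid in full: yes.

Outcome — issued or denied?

Atomic conditions:
  fees paid in full: yes → true
  number of stories ≥ 5: 2 ≥ 5 is false
  parcel in flood zone: no → false
  lot area between 38147 sq ft and 63960 sq ft: 40835 in [38147, 63960] is true
  zoning = R1: C1 == R1 is false
  proposed use = agricultural: industrial == agricultural is false
  in historic district: yes → true
  NOT fees paid in full: yes → false
  lot coverage ≥ 61%: 91 ≥ 61 is true
  variance granted: yes → true
Combine:
[1.1.1.1] true OR false = true
[1.1.1] NOT true = false
[1.1] NOT false = true
[1.2.2] true → false = false
[1.2] false OR false = false
[1] true → false = false
[2.1] false OR true = true
[2.2] false AND true = false
[2.3] true AND true = true
[2] true AND false AND true = false
[root] false OR false = false
Overall: false → denied

Denied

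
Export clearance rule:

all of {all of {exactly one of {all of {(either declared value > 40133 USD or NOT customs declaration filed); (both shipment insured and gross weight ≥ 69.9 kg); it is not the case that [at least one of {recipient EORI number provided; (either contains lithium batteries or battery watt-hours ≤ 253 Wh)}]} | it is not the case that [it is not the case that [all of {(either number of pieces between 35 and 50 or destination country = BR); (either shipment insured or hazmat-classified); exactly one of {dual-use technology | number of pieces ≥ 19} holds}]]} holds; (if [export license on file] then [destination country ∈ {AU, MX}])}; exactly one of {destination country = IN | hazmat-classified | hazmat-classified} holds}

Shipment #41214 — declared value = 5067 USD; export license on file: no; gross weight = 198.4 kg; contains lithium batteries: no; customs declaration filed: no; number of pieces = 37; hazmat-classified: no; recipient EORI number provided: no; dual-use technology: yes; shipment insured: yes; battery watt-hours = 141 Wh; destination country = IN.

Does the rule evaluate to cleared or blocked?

Atomic conditions:
  declared value > 40133 USD: 5067 > 40133 is false
  NOT customs declaration filed: no → true
  shipment insured: yes → true
  gross weight ≥ 69.9 kg: 198.4 ≥ 69.9 is true
  recipient EORI number provided: no → false
  contains lithium batteries: no → false
  battery watt-hours ≤ 253 Wh: 141 ≤ 253 is true
  number of pieces between 35 and 50: 37 in [35, 50] is true
  destination country = BR: IN == BR is false
  hazmat-classified: no → false
  dual-use technology: yes → true
  number of pieces ≥ 19: 37 ≥ 19 is true
  export license on file: no → false
  destination country ∈ {AU, MX}: IN is not in the set → false
  destination country = IN: IN == IN is true
Combine:
[1.1.1.1] false OR true = true
[1.1.1.2] true AND true = true
[1.1.1.3.1.2] false OR true = true
[1.1.1.3.1] false OR true = true
[1.1.1.3] NOT true = false
[1.1.1] true AND true AND false = false
[1.1.2.1.1.1] true OR false = true
[1.1.2.1.1.2] true OR false = true
[1.1.2.1.1.3] exactly-one(true, true) = false
[1.1.2.1.1] true AND true AND false = false
[1.1.2.1] NOT false = true
[1.1.2] NOT true = false
[1.1] exactly-one(false, false) = false
[1.2] false → false (antecedent false ⇒ implication holds) = true
[1] false AND true = false
[2] exactly-one(true, false, false) = true
[root] false AND true = false
Overall: false → blocked

Blocked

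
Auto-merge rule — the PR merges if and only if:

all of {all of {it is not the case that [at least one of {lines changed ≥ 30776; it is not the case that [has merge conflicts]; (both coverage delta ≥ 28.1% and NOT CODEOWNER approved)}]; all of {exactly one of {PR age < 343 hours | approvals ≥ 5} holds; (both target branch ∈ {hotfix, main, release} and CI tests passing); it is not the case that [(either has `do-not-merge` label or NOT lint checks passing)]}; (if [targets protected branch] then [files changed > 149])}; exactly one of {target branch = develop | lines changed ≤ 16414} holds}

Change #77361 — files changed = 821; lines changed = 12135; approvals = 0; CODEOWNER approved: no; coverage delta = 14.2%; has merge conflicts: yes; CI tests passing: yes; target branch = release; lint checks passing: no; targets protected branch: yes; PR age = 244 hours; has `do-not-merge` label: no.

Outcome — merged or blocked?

Atomic conditions:
  lines changed ≥ 30776: 12135 ≥ 30776 is false
  has merge conflicts: yes → true
  coverage delta ≥ 28.1%: 14.2 ≥ 28.1 is false
  NOT CODEOWNER approved: no → true
  PR age < 343 hours: 244 < 343 is true
  approvals ≥ 5: 0 ≥ 5 is false
  target branch ∈ {hotfix, main, release}: release is in the set → true
  CI tests passing: yes → true
  has `do-not-merge` label: no → false
  NOT lint checks passing: no → true
  targets protected branch: yes → true
  files changed > 149: 821 > 149 is true
  target branch = develop: release == develop is false
  lines changed ≤ 16414: 12135 ≤ 16414 is true
Combine:
[1.1.1.2] NOT true = false
[1.1.1.3] false AND true = false
[1.1.1] false OR false OR false = false
[1.1] NOT false = true
[1.2.1] exactly-one(true, false) = true
[1.2.2] true AND true = true
[1.2.3.1] false OR true = true
[1.2.3] NOT true = false
[1.2] true AND true AND false = false
[1.3] true → true = true
[1] true AND false AND true = false
[2] exactly-one(false, true) = true
[root] false AND true = false
Overall: false → blocked

Blocked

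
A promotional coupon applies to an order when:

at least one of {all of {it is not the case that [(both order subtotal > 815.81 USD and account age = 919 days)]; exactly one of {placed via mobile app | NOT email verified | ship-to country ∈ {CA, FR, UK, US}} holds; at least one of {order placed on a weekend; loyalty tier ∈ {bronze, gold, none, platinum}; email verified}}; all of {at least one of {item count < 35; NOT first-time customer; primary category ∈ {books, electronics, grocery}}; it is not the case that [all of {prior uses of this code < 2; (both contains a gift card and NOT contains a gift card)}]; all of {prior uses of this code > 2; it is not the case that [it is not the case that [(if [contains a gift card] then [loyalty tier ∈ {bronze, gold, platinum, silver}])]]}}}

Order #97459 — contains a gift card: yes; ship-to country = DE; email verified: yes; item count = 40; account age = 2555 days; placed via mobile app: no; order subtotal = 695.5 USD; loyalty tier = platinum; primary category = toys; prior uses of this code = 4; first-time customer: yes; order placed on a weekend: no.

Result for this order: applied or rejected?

Rejected

Atomic conditions:
  order subtotal > 815.81 USD: 695.5 > 815.81 is false
  account age = 919 days: 2555 == 919 is false
  placed via mobile app: no → false
  NOT email verified: yes → false
  ship-to country ∈ {CA, FR, UK, US}: DE is not in the set → false
  order placed on a weekend: no → false
  loyalty tier ∈ {bronze, gold, none, platinum}: platinum is in the set → true
  email verified: yes → true
  item count < 35: 40 < 35 is false
  NOT first-time customer: yes → false
  primary category ∈ {books, electronics, grocery}: toys is not in the set → false
  prior uses of this code < 2: 4 < 2 is false
  contains a gift card: yes → true
  NOT contains a gift card: yes → false
  prior uses of this code > 2: 4 > 2 is true
  loyalty tier ∈ {bronze, gold, platinum, silver}: platinum is in the set → true
Combine:
[1.1.1] false AND false = false
[1.1] NOT false = true
[1.2] exactly-one(false, false, false) = false
[1.3] false OR true OR true = true
[1] true AND false AND true = false
[2.1] false OR false OR false = false
[2.2.1.2] true AND false = false
[2.2.1] false AND false = false
[2.2] NOT false = true
[2.3.2.1.1] true → true = true
[2.3.2.1] NOT true = false
[2.3.2] NOT false = true
[2.3] true AND true = true
[2] false AND true AND true = false
[root] false OR false = false
Overall: false → rejected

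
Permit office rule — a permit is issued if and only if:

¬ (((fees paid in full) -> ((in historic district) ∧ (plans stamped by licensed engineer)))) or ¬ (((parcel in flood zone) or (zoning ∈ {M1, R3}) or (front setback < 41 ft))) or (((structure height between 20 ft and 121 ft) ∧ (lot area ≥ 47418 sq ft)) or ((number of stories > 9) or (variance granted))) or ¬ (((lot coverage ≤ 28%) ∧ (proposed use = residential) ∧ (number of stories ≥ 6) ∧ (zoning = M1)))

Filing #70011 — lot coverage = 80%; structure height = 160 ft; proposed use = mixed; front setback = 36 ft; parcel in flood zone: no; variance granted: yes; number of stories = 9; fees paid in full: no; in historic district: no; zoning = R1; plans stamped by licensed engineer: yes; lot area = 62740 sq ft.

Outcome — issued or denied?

Issued

Atomic conditions:
  fees paid in full: no → false
  in historic district: no → false
  plans stamped by licensed engineer: yes → true
  parcel in flood zone: no → false
  zoning ∈ {M1, R3}: R1 is not in the set → false
  front setback < 41 ft: 36 < 41 is true
  structure height between 20 ft and 121 ft: 160 in [20, 121] is false
  lot area ≥ 47418 sq ft: 62740 ≥ 47418 is true
  number of stories > 9: 9 > 9 is false
  variance granted: yes → true
  lot coverage ≤ 28%: 80 ≤ 28 is false
  proposed use = residential: mixed == residential is false
  number of stories ≥ 6: 9 ≥ 6 is true
  zoning = M1: R1 == M1 is false
Combine:
[1.1.2] false AND true = false
[1.1] false → false (antecedent false ⇒ implication holds) = true
[1] NOT true = false
[2.1] false OR false OR true = true
[2] NOT true = false
[3.1] false AND true = false
[3.2] false OR true = true
[3] false OR true = true
[4.1] false AND false AND true AND false = false
[4] NOT false = true
[root] false OR false OR true OR true = true
Overall: true → issued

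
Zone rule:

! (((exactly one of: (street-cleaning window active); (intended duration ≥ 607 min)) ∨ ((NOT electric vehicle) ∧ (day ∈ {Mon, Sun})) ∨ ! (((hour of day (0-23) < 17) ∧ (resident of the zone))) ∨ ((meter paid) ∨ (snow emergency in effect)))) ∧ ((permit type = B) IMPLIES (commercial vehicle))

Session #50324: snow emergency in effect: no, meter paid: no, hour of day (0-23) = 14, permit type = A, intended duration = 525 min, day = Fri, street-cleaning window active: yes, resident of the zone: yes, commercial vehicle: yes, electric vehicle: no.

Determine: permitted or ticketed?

Atomic conditions:
  street-cleaning window active: yes → true
  intended duration ≥ 607 min: 525 ≥ 607 is false
  NOT electric vehicle: no → true
  day ∈ {Mon, Sun}: Fri is not in the set → false
  hour of day (0-23) < 17: 14 < 17 is true
  resident of the zone: yes → true
  meter paid: no → false
  snow emergency in effect: no → false
  permit type = B: A == B is false
  commercial vehicle: yes → true
Combine:
[1.1.1] exactly-one(true, false) = true
[1.1.2] true AND false = false
[1.1.3.1] true AND true = true
[1.1.3] NOT true = false
[1.1.4] false OR false = false
[1.1] true OR false OR false OR false = true
[1] NOT true = false
[2] false → true (antecedent false ⇒ implication holds) = true
[root] false AND true = false
Overall: false → ticketed

Ticketed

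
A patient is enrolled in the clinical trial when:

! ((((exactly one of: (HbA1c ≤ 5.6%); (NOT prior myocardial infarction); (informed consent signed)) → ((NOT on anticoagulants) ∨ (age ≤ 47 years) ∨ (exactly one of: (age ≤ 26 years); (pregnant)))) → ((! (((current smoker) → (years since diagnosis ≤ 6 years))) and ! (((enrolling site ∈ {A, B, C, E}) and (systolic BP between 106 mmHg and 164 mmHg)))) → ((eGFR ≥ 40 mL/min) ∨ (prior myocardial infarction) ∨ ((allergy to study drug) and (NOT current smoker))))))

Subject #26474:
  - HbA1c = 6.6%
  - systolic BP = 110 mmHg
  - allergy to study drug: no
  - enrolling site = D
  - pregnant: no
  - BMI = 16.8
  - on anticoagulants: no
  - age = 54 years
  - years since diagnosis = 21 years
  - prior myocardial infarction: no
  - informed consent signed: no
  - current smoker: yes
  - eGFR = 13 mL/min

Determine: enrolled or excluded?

Atomic conditions:
  HbA1c ≤ 5.6%: 6.6 ≤ 5.6 is false
  NOT prior myocardial infarction: no → true
  informed consent signed: no → false
  NOT on anticoagulants: no → true
  age ≤ 47 years: 54 ≤ 47 is false
  age ≤ 26 years: 54 ≤ 26 is false
  pregnant: no → false
  current smoker: yes → true
  years since diagnosis ≤ 6 years: 21 ≤ 6 is false
  enrolling site ∈ {A, B, C, E}: D is not in the set → false
  systolic BP between 106 mmHg and 164 mmHg: 110 in [106, 164] is true
  eGFR ≥ 40 mL/min: 13 ≥ 40 is false
  prior myocardial infarction: no → false
  allergy to study drug: no → false
  NOT current smoker: yes → false
Combine:
[1.1.1] exactly-one(false, true, false) = true
[1.1.2.3] exactly-one(false, false) = false
[1.1.2] true OR false OR false = true
[1.1] true → true = true
[1.2.1.1.1] true → false = false
[1.2.1.1] NOT false = true
[1.2.1.2.1] false AND true = false
[1.2.1.2] NOT false = true
[1.2.1] true AND true = true
[1.2.2.3] false AND false = false
[1.2.2] false OR false OR false = false
[1.2] true → false = false
[1] true → false = false
[root] NOT false = true
Overall: true → enrolled

Enrolled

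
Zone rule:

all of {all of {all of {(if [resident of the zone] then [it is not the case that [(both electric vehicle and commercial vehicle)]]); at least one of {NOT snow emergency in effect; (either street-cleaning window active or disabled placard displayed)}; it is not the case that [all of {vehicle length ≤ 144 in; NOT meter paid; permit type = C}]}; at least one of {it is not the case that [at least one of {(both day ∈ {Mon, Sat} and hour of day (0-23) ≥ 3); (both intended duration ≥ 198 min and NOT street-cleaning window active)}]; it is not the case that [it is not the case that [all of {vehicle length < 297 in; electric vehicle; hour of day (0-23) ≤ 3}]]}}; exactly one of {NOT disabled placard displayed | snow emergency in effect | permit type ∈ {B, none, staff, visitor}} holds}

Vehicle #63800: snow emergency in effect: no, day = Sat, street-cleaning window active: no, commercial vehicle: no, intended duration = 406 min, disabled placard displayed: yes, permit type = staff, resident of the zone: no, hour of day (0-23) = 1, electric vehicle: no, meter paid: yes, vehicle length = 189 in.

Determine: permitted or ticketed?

Ticketed

Atomic conditions:
  resident of the zone: no → false
  electric vehicle: no → false
  commercial vehicle: no → false
  NOT snow emergency in effect: no → true
  street-cleaning window active: no → false
  disabled placard displayed: yes → true
  vehicle length ≤ 144 in: 189 ≤ 144 is false
  NOT meter paid: yes → false
  permit type = C: staff == C is false
  day ∈ {Mon, Sat}: Sat is in the set → true
  hour of day (0-23) ≥ 3: 1 ≥ 3 is false
  intended duration ≥ 198 min: 406 ≥ 198 is true
  NOT street-cleaning window active: no → true
  vehicle length < 297 in: 189 < 297 is true
  hour of day (0-23) ≤ 3: 1 ≤ 3 is true
  NOT disabled placard displayed: yes → false
  snow emergency in effect: no → false
  permit type ∈ {B, none, staff, visitor}: staff is in the set → true
Combine:
[1.1.1.2.1] false AND false = false
[1.1.1.2] NOT false = true
[1.1.1] false → true (antecedent false ⇒ implication holds) = true
[1.1.2.2] false OR true = true
[1.1.2] true OR true = true
[1.1.3.1] false AND false AND false = false
[1.1.3] NOT false = true
[1.1] true AND true AND true = true
[1.2.1.1.1] true AND false = false
[1.2.1.1.2] true AND true = true
[1.2.1.1] false OR true = true
[1.2.1] NOT true = false
[1.2.2.1.1] true AND false AND true = false
[1.2.2.1] NOT false = true
[1.2.2] NOT true = false
[1.2] false OR false = false
[1] true AND false = false
[2] exactly-one(false, false, true) = true
[root] false AND true = false
Overall: false → ticketed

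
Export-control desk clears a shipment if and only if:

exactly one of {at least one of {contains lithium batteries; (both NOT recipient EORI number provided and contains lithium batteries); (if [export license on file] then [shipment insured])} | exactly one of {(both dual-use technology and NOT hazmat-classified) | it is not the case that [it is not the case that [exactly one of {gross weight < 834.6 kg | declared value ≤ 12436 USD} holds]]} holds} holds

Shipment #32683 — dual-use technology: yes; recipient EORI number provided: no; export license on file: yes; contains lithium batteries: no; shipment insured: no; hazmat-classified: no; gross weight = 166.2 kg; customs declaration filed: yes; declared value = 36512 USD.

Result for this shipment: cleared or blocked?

Atomic conditions:
  contains lithium batteries: no → false
  NOT recipient EORI number provided: no → true
  export license on file: yes → true
  shipment insured: no → false
  dual-use technology: yes → true
  NOT hazmat-classified: no → true
  gross weight < 834.6 kg: 166.2 < 834.6 is true
  declared value ≤ 12436 USD: 36512 ≤ 12436 is false
Combine:
[1.2] true AND false = false
[1.3] true → false = false
[1] false OR false OR false = false
[2.1] true AND true = true
[2.2.1.1] exactly-one(true, false) = true
[2.2.1] NOT true = false
[2.2] NOT false = true
[2] exactly-one(true, true) = false
[root] exactly-one(false, false) = false
Overall: false → blocked

Blocked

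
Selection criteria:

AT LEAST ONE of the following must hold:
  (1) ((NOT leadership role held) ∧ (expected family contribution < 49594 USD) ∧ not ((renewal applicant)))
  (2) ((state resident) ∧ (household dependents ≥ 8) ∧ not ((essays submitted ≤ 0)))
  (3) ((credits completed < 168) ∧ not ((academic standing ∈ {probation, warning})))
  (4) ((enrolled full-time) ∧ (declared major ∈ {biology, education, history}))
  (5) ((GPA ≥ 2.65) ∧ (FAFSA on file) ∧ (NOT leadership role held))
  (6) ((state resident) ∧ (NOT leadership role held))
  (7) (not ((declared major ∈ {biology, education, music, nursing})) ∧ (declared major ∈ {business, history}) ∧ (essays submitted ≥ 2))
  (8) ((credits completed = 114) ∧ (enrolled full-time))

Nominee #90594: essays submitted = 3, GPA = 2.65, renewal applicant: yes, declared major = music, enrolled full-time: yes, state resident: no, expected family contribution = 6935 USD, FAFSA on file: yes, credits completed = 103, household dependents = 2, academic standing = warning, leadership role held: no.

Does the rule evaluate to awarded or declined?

Atomic conditions:
  NOT leadership role held: no → true
  expected family contribution < 49594 USD: 6935 < 49594 is true
  renewal applicant: yes → true
  state resident: no → false
  household dependents ≥ 8: 2 ≥ 8 is false
  essays submitted ≤ 0: 3 ≤ 0 is false
  credits completed < 168: 103 < 168 is true
  academic standing ∈ {probation, warning}: warning is in the set → true
  enrolled full-time: yes → true
  declared major ∈ {biology, education, history}: music is not in the set → false
  GPA ≥ 2.65: 2.65 ≥ 2.65 is true
  FAFSA on file: yes → true
  declared major ∈ {biology, education, music, nursing}: music is in the set → true
  declared major ∈ {business, history}: music is not in the set → false
  essays submitted ≥ 2: 3 ≥ 2 is true
  credits completed = 114: 103 == 114 is false
Combine:
[1.3] NOT true = false
[1] true AND true AND false = false
[2.3] NOT false = true
[2] false AND false AND true = false
[3.2] NOT true = false
[3] true AND false = false
[4] true AND false = false
[5] true AND true AND true = true
[6] false AND true = false
[7.1] NOT true = false
[7] false AND false AND true = false
[8] false AND true = false
[root] false OR false OR false OR false OR true OR false OR false OR false = true
Overall: true → awarded

Awarded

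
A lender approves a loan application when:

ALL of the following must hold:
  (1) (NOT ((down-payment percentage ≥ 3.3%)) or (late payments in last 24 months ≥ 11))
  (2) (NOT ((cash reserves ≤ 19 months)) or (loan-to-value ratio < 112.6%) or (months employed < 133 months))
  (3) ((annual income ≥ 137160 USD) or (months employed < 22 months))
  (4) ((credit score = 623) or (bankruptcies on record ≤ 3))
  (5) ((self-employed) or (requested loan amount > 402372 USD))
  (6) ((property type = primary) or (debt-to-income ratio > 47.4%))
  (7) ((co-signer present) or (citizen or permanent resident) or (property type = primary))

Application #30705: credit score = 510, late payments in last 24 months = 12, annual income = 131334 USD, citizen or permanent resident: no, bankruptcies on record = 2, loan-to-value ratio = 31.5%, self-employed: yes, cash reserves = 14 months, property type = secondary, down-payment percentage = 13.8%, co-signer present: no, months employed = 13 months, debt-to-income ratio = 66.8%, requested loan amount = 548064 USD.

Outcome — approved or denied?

Denied

Atomic conditions:
  down-payment percentage ≥ 3.3%: 13.8 ≥ 3.3 is true
  late payments in last 24 months ≥ 11: 12 ≥ 11 is true
  cash reserves ≤ 19 months: 14 ≤ 19 is true
  loan-to-value ratio < 112.6%: 31.5 < 112.6 is true
  months employed < 133 months: 13 < 133 is true
  annual income ≥ 137160 USD: 131334 ≥ 137160 is false
  months employed < 22 months: 13 < 22 is true
  credit score = 623: 510 == 623 is false
  bankruptcies on record ≤ 3: 2 ≤ 3 is true
  self-employed: yes → true
  requested loan amount > 402372 USD: 548064 > 402372 is true
  property type = primary: secondary == primary is false
  debt-to-income ratio > 47.4%: 66.8 > 47.4 is true
  co-signer present: no → false
  citizen or permanent resident: no → false
Combine:
[1.1] NOT true = false
[1] false OR true = true
[2.1] NOT true = false
[2] false OR true OR true = true
[3] false OR true = true
[4] false OR true = true
[5] true OR true = true
[6] false OR true = true
[7] false OR false OR false = false
[root] true AND true AND true AND true AND true AND true AND false = false
Overall: false → denied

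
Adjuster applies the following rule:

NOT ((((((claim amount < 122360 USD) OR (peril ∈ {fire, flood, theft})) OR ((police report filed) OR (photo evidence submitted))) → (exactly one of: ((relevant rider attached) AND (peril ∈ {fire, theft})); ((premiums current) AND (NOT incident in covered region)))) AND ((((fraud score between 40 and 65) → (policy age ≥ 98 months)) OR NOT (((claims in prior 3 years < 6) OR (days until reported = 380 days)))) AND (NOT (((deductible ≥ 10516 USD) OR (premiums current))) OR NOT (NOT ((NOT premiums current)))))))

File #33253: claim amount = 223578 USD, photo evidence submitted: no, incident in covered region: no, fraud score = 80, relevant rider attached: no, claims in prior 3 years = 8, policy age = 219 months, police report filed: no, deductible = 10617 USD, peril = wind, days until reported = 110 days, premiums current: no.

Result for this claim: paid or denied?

Denied

Atomic conditions:
  claim amount < 122360 USD: 223578 < 122360 is false
  peril ∈ {fire, flood, theft}: wind is not in the set → false
  police report filed: no → false
  photo evidence submitted: no → false
  relevant rider attached: no → false
  peril ∈ {fire, theft}: wind is not in the set → false
  premiums current: no → false
  NOT incident in covered region: no → true
  fraud score between 40 and 65: 80 in [40, 65] is false
  policy age ≥ 98 months: 219 ≥ 98 is true
  claims in prior 3 years < 6: 8 < 6 is false
  days until reported = 380 days: 110 == 380 is false
  deductible ≥ 10516 USD: 10617 ≥ 10516 is true
  NOT premiums current: no → true
Combine:
[1.1.1.1] false OR false = false
[1.1.1.2] false OR false = false
[1.1.1] false OR false = false
[1.1.2.1] false AND false = false
[1.1.2.2] false AND true = false
[1.1.2] exactly-one(false, false) = false
[1.1] false → false (antecedent false ⇒ implication holds) = true
[1.2.1.1] false → true (antecedent false ⇒ implication holds) = true
[1.2.1.2.1] false OR false = false
[1.2.1.2] NOT false = true
[1.2.1] true OR true = true
[1.2.2.1.1] true OR false = true
[1.2.2.1] NOT true = false
[1.2.2.2.1] NOT true = false
[1.2.2.2] NOT false = true
[1.2.2] false OR true = true
[1.2] true AND true = true
[1] true AND true = true
[root] NOT true = false
Overall: false → denied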